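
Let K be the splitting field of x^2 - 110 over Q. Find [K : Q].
[K : Q] = 2

f(x) = x^2 - 110 factors as (x - √110)(x + √110). The splitting field is K = Q(√110). Since 110 is squarefree and > 1, it is not a perfect square, so x^2 - 110 is irreducible over Q and [Q(√110) : Q] = 2. Hence [K : Q] = 2.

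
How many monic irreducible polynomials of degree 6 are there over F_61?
There are 8586690620 monic irreducible polynomials of degree 6 over F_61

Each element of F_{61^6} that lies in no proper subfield is a root of exactly one monic irreducible of degree 6 over F_61, and each such polynomial has 6 distinct roots in F_{61^6}. By Möbius inversion the count is N_61(6) = (1/6) Σ_{d|6} μ(6/d) · 61^d = (1/6)(μ(6)·61^1 + μ(3)·61^2 + μ(2)·61^3 + μ(1)·61^6) = 51520143720/6 = 8586690620.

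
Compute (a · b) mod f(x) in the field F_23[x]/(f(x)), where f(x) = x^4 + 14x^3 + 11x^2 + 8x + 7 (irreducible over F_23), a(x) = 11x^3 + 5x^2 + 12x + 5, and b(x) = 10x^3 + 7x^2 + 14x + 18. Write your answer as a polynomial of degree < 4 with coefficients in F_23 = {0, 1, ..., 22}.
a · b ≡ 5x^3 + 16x^2 + 4x + 12 (mod f(x))

Multiply in F_23[x]: a(x)·b(x) = (11x^3 + 5x^2 + 12x + 5)·(10x^3 + 7x^2 + 14x + 18) = 18x^6 + 12x^5 + 10x^4 + 11x^3 + 17x^2 + 10x + 21. This has degree ≥ 4, so divide by f(x) over F_23: 18x^6 + 12x^5 + 10x^4 + 11x^3 + 17x^2 + 10x + 21 = (18x^2 + 13x + 21)·(x^4 + 14x^3 + 11x^2 + 8x + 7) + (5x^3 + 16x^2 + 4x + 12). Hence a·b ≡ 5x^3 + 16x^2 + 4x + 12 (mod f). (F_23[x]/(f) is a field with 23^4 = 279841 elements since f is irreducible of degree 4.)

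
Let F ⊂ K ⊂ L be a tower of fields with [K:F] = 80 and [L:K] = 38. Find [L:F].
[L:F] = 3040

The tower law says that for any tower of field extensions F ⊂ K ⊂ L with finite degrees, [L:F] = [L:K] · [K:F]. Here this gives [L:F] = 38 · 80 = 3040.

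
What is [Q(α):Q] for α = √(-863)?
[Q(α):Q] = 2

[Q(α):Q] equals the degree of the minimal polynomial of α. Here α^2 = -863 and x^2 + 863 is irreducible (d = -863 is squarefree, ≠ 1, hence not a square), so deg(m_α) = 2. Thus [Q(α):Q] = 2.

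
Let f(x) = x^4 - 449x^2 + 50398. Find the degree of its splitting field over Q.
[K : Q] = 4

Solving the quadratic in x^2: x^2 = (449 ± √(449^2 - 4·50398))/2 = (449 ± √9)/2 = (449 ± 3)/2, giving x^2 = 226 or x^2 = 223. So f(x) = (x^2 - 226)(x^2 - 223) and the roots of f are ±√226, ±√223. Hence the splitting field is K = Q(√226, √223). Since 226 and 223 are distinct squarefree integers > 1, their product 50398 is not a perfect square, so √223 ∉ Q(√226). By the tower law [K:Q] = [Q(√226,√223):Q(√226)] · [Q(√226):Q] = 2 · 2 = 4.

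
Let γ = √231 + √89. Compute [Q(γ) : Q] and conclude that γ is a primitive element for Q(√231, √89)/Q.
[Q(γ) : Q] = 4 (equivalently, Q(γ) = Q(√231, √89))

Obviously Q(γ) ⊆ Q(√231, √89), and [Q(√231, √89):Q] = 4 (since 231, 89 are distinct squarefree integers > 1 with 20559 not a perfect square). To show equality we compute the minimal polynomial of γ. From γ = √231 + √89: γ^2 = 231 + 2√(20559) + 89 = 320 + 2√(20559), so γ^2 - 320 = 2√(20559); squaring, (γ^2 - 320)^2 = 4·20559, i.e. γ^4 - 640γ^2 + 102400 - 82236 = 0, i.e. γ^4 - 640γ^2 + 20164 = 0. So γ is a root of x^4 - 640x^2 + 20164. This polynomial is irreducible over Q: it has no rational root (each ±√231 ± √89 is irrational), and any factorization into two quadratics over Q would force √(20559) ∈ Q (pairing opposite roots) or √231, √89 ∈ Q (other pairings), all impossible. Hence [Q(γ):Q] = 4 = [Q(√231, √89):Q], so Q(γ) = Q(√231, √89).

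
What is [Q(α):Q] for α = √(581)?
[Q(α):Q] = 2

[Q(α):Q] equals the degree of the minimal polynomial of α. Here α^2 = 581 and x^2 - 581 is irreducible (d = 581 is squarefree, ≠ 1, hence not a square), so deg(m_α) = 2. Thus [Q(α):Q] = 2.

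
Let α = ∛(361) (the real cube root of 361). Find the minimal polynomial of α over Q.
m_α(x) = x^3 - 361

α satisfies α^3 = 361, so x^3 - 361 annihilates α. By the rational root test, a rational root p/q (in lowest terms) of x^3 - 361 would satisfy p^3 = 361 q^3, forcing q = 1 and p^3 = 361; but 361 is not a perfect cube, contradiction. A monic cubic over Q with no rational root is irreducible (any nontrivial factorization would include a linear factor). Hence x^3 - 361 is the minimal polynomial of α, and in particular [Q(α):Q] = 3.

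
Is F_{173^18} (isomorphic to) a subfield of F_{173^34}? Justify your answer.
No: F_{173^18} is not a subfield of F_{173^34}

F_{p^m} embeds in F_{p^n} iff m | n. Here 18 ∤ 34 (since 34 = 1·18 + 16 with remainder 16 ≠ 0), so F_{173^18} is not a subfield of F_{173^34}. Equivalently: if it were, the tower law would give 18 = [F_{173^18}:F_173] dividing [F_{173^34}:F_173] = 34, contradiction.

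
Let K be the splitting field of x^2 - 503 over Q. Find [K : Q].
[K : Q] = 2

f(x) = x^2 - 503 factors as (x - √503)(x + √503). The splitting field is K = Q(√503). Since 503 is squarefree and > 1, it is not a perfect square, so x^2 - 503 is irreducible over Q and [Q(√503) : Q] = 2. Hence [K : Q] = 2.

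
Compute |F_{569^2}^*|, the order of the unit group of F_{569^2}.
|F_{569^2}^*| = 323760

F_{569^2} has 569^2 = 323761 elements; its multiplicative group consists of all nonzero elements, so |F_{569^2}^*| = 323761 - 1 = 323760. (It is cyclic since any finite subgroup of the multiplicative group of a field is cyclic.)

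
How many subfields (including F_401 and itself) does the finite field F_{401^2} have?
F_{401^2} has 2 subfields

The subfields of F_{p^n} are exactly the fields F_{p^d} for d | n (each is the fixed field of the unique index-d subgroup of Gal(F_{p^n}/F_p) ≅ Z/nZ). The divisors of n = 2 are {1, 2}, giving 2 subfields: F_{401^1}, F_{401^2}.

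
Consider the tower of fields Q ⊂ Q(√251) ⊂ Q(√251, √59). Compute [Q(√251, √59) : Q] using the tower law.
[Q(√251, √59) : Q] = 4

[Q(√251):Q] = 2 (min poly x^2 - 251, irreducible since 251 is squarefree > 1). For the top step, suppose √59 ∈ Q(√251), say √59 = c + d√251 with c, d ∈ Q. Squaring: 59 = c^2 + 251d^2 + 2cd√251. Since √251 ∉ Q this forces 2cd = 0. If d = 0 then √59 = c ∈ Q, contradicting 59 squarefree > 1. If c = 0 then 59 = 251d^2, so 251·59 = (251d)^2 is a perfect square in Q — but 251·59 = 14809 is not a perfect square (since 251 and 59 are distinct squarefree integers). Contradiction. Hence √59 ∉ Q(√251), so x^2 - 59 stays irreducible over Q(√251) and [Q(√251, √59) : Q(√251)] = 2. By the tower law, [Q(√251, √59) : Q] = 2 · 2 = 4.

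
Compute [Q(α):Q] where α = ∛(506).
[Q(α):Q] = 3

The minimal polynomial of α is x^3 - 506, irreducible over Q since 506 is not a perfect cube (so x^3 - 506 has no rational root). Hence [Q(α):Q] = deg(m_α) = 3.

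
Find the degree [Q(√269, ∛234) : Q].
[Q(√269, ∛234) : Q] = 6

Let L = Q(√269, ∛234). Since Q(√269) ⊂ L and [Q(√269):Q] = 2, the tower law gives 2 | [L:Q]. Likewise Q(∛234) ⊂ L with [Q(∛234):Q] = 3 (because 234 is not a perfect cube), so 3 | [L:Q]. As gcd(2,3) = 1, [L:Q] is divisible by 6. Conversely L is generated over Q by √269 and ∛234, so [L:Q] ≤ 2·3 = 6. Therefore [Q(√269, ∛234) : Q] = 6.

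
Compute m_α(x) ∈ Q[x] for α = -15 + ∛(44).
m_α(x) = x^3 + 45x^2 + 675x + 3331

Set β = α + 15 = ∛(44), so β^3 = 44. Then (α + 15)^3 - 44 = 0, i.e. α is a root of g(x) = (x + 15)^3 - 44 = x^3 + 45x^2 + 675x + 3331. Since g(x) = h(x + 15) where h(x) = x^3 - 44, and h is irreducible over Q (because 44 is not a perfect cube, so h has no rational root, and a monic cubic with no rational root is irreducible), g is also irreducible (irreducibility is preserved under the substitution x → x + 15). Hence m_α(x) = x^3 + 45x^2 + 675x + 3331.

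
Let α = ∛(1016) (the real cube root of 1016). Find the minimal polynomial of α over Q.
m_α(x) = x^3 - 1016

α satisfies α^3 = 1016, so x^3 - 1016 annihilates α. By the rational root test, a rational root p/q (in lowest terms) of x^3 - 1016 would satisfy p^3 = 1016 q^3, forcing q = 1 and p^3 = 1016; but 1016 is not a perfect cube, contradiction. A monic cubic over Q with no rational root is irreducible (any nontrivial factorization would include a linear factor). Hence x^3 - 1016 is the minimal polynomial of α, and in particular [Q(α):Q] = 3.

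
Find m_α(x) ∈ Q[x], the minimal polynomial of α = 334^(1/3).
m_α(x) = x^3 - 334

α satisfies α^3 = 334, so x^3 - 334 annihilates α. By the rational root test, a rational root p/q (in lowest terms) of x^3 - 334 would satisfy p^3 = 334 q^3, forcing q = 1 and p^3 = 334; but 334 is not a perfect cube, contradiction. A monic cubic over Q with no rational root is irreducible (any nontrivial factorization would include a linear factor). Hence x^3 - 334 is the minimal polynomial of α, and in particular [Q(α):Q] = 3.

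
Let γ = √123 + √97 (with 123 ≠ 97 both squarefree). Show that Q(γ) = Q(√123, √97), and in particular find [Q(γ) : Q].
[Q(γ) : Q] = 4 (equivalently, Q(γ) = Q(√123, √97))

Obviously Q(γ) ⊆ Q(√123, √97), and [Q(√123, √97):Q] = 4 (since 123, 97 are distinct squarefree integers > 1 with 11931 not a perfect square). To show equality we compute the minimal polynomial of γ. From γ = √123 + √97: γ^2 = 123 + 2√(11931) + 97 = 220 + 2√(11931), so γ^2 - 220 = 2√(11931); squaring, (γ^2 - 220)^2 = 4·11931, i.e. γ^4 - 440γ^2 + 48400 - 47724 = 0, i.e. γ^4 - 440γ^2 + 676 = 0. So γ is a root of x^4 - 440x^2 + 676. This polynomial is irreducible over Q: it has no rational root (each ±√123 ± √97 is irrational), and any factorization into two quadratics over Q would force √(11931) ∈ Q (pairing opposite roots) or √123, √97 ∈ Q (other pairings), all impossible. Hence [Q(γ):Q] = 4 = [Q(√123, √97):Q], so Q(γ) = Q(√123, √97).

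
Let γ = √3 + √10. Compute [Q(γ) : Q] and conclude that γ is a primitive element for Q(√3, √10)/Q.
[Q(γ) : Q] = 4 (equivalently, Q(γ) = Q(√3, √10))

Obviously Q(γ) ⊆ Q(√3, √10), and [Q(√3, √10):Q] = 4 (since 3, 10 are distinct squarefree integers > 1 with 30 not a perfect square). To show equality we compute the minimal polynomial of γ. From γ = √3 + √10: γ^2 = 3 + 2√(30) + 10 = 13 + 2√(30), so γ^2 - 13 = 2√(30); squaring, (γ^2 - 13)^2 = 4·30, i.e. γ^4 - 26γ^2 + 169 - 120 = 0, i.e. γ^4 - 26γ^2 + 49 = 0. So γ is a root of x^4 - 26x^2 + 49. This polynomial is irreducible over Q: it has no rational root (each ±√3 ± √10 is irrational), and any factorization into two quadratics over Q would force √(30) ∈ Q (pairing opposite roots) or √3, √10 ∈ Q (other pairings), all impossible. Hence [Q(γ):Q] = 4 = [Q(√3, √10):Q], so Q(γ) = Q(√3, √10).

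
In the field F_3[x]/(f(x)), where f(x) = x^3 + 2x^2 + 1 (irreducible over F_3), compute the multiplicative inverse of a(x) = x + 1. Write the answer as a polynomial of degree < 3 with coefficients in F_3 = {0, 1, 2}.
a(x)^(-1) ≡ x^2 + x + 2 (mod f(x))

Since f is irreducible over F_3, F_3[x]/(f) is a field and a(x) ≠ 0 has an inverse. Apply the extended Euclidean algorithm to f(x) and a(x) in F_3[x]: f(x) = (x^2 + x + 2)·a(x) + (2). The last nonzero remainder is the constant 2 = gcd(f, a) in F_3. Back-substituting through the division chain expresses 2 = s(x)·a(x) + t(x)·f(x) with s(x) ≡ 2x^2 + 2x + 1 (mod f), so (2x^2 + 2x + 1)·a(x) ≡ 2 (mod f). Multiplying by 2^(-1) ≡ 2 in F_3 gives a(x)^(-1) ≡ 2·(2x^2 + 2x + 1) ≡ x^2 + x + 2 (mod f). Check: (x + 1)·(x^2 + x + 2) = x^3 + 2x^2 + 2 ≡ 1 (mod x^3 + 2x^2 + 1).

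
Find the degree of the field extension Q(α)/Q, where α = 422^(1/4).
[Q(α):Q] = 4

α is a root of x^4 - 422. By Eisenstein's criterion at the prime p = 2 (which divides the constant term 422 but p^2 = 4 does not, since 422 is squarefree), x^4 - 422 is irreducible over Q. Hence [Q(α):Q] = 4.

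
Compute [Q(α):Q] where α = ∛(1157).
[Q(α):Q] = 3

The minimal polynomial of α is x^3 - 1157, irreducible over Q since 1157 is not a perfect cube (so x^3 - 1157 has no rational root). Hence [Q(α):Q] = deg(m_α) = 3.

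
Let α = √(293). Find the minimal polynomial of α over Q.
m_α(x) = x^2 - 293

α satisfies α^2 - 293 = 0, so x^2 - 293 annihilates α. Since d = 293 is squarefree and ≠ 1, it is not a perfect square in Q, so x^2 - 293 has no rational root and is therefore irreducible over Q (a degree-2 polynomial over a field is irreducible iff it has no root). Hence m_α(x) = x^2 - 293.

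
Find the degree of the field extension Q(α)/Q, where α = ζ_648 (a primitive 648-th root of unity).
[Q(α):Q] = 216

The minimal polynomial of ζ_648 over Q is the 648-th cyclotomic polynomial Φ_648(x), which is irreducible over Q and has degree φ(648) = 216. Hence [Q(α):Q] = φ(648) = 216.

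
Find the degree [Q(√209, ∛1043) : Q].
[Q(√209, ∛1043) : Q] = 6

Let L = Q(√209, ∛1043). Since Q(√209) ⊂ L and [Q(√209):Q] = 2, the tower law gives 2 | [L:Q]. Likewise Q(∛1043) ⊂ L with [Q(∛1043):Q] = 3 (because 1043 is not a perfect cube), so 3 | [L:Q]. As gcd(2,3) = 1, [L:Q] is divisible by 6. Conversely L is generated over Q by √209 and ∛1043, so [L:Q] ≤ 2·3 = 6. Therefore [Q(√209, ∛1043) : Q] = 6.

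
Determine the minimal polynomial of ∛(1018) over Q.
m_α(x) = x^3 - 1018

α satisfies α^3 = 1018, so x^3 - 1018 annihilates α. By the rational root test, a rational root p/q (in lowest terms) of x^3 - 1018 would satisfy p^3 = 1018 q^3, forcing q = 1 and p^3 = 1018; but 1018 is not a perfect cube, contradiction. A monic cubic over Q with no rational root is irreducible (any nontrivial factorization would include a linear factor). Hence x^3 - 1018 is the minimal polynomial of α, and in particular [Q(α):Q] = 3.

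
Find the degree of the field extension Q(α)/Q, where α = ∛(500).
[Q(α):Q] = 3

The minimal polynomial of α is x^3 - 500, irreducible over Q since 500 is not a perfect cube (so x^3 - 500 has no rational root). Hence [Q(α):Q] = deg(m_α) = 3.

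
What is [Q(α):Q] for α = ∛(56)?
[Q(α):Q] = 3

The minimal polynomial of α is x^3 - 56, irreducible over Q since 56 is not a perfect cube (so x^3 - 56 has no rational root). Hence [Q(α):Q] = deg(m_α) = 3.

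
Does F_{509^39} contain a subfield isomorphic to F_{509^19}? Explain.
No: F_{509^19} is not a subfield of F_{509^39}

F_{p^m} embeds in F_{p^n} iff m | n. Here 19 ∤ 39 (since 39 = 2·19 + 1 with remainder 1 ≠ 0), so F_{509^19} is not a subfield of F_{509^39}. Equivalently: if it were, the tower law would give 19 = [F_{509^19}:F_509] dividing [F_{509^39}:F_509] = 39, contradiction.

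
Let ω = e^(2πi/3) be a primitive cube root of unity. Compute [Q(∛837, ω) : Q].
[Q(∛837, ω) : Q] = 6

[Q(∛837):Q] = 3 (min poly x^3 - 837, irreducible since 837 is not a perfect cube). [Q(ω):Q] = 2 (min poly x^2 + x + 1). Since Q(∛837) ⊂ R and ω ∉ R, we have ω ∉ Q(∛837), so x^2 + x + 1 remains irreducible over Q(∛837) and [Q(∛837, ω) : Q(∛837)] = 2. By the tower law, [Q(∛837, ω) : Q] = 3 · 2 = 6. (In fact Q(∛837, ω) is the splitting field of x^3 - 837 over Q.)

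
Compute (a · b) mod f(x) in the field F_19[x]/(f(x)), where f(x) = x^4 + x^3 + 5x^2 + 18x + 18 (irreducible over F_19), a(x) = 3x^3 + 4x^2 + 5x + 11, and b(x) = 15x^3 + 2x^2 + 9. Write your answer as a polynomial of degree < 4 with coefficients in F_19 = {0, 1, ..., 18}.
a · b ≡ x^3 + 8x^2 + 17x + 12 (mod f(x))

Multiply in F_19[x]: a(x)·b(x) = (3x^3 + 4x^2 + 5x + 11)·(15x^3 + 2x^2 + 9) = 7x^6 + 9x^5 + 7x^4 + 12x^3 + x^2 + 7x + 4. This has degree ≥ 4, so divide by f(x) over F_19: 7x^6 + 9x^5 + 7x^4 + 12x^3 + x^2 + 7x + 4 = (7x^2 + 2x + 8)·(x^4 + x^3 + 5x^2 + 18x + 18) + (x^3 + 8x^2 + 17x + 12). Hence a·b ≡ x^3 + 8x^2 + 17x + 12 (mod f). (F_19[x]/(f) is a field with 19^4 = 130321 elements since f is irreducible of degree 4.)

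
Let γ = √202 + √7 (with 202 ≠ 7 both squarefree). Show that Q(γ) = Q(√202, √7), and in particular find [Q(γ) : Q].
[Q(γ) : Q] = 4 (equivalently, Q(γ) = Q(√202, √7))

Obviously Q(γ) ⊆ Q(√202, √7), and [Q(√202, √7):Q] = 4 (since 202, 7 are distinct squarefree integers > 1 with 1414 not a perfect square). To show equality we compute the minimal polynomial of γ. From γ = √202 + √7: γ^2 = 202 + 2√(1414) + 7 = 209 + 2√(1414), so γ^2 - 209 = 2√(1414); squaring, (γ^2 - 209)^2 = 4·1414, i.e. γ^4 - 418γ^2 + 43681 - 5656 = 0, i.e. γ^4 - 418γ^2 + 38025 = 0. So γ is a root of x^4 - 418x^2 + 38025. This polynomial is irreducible over Q: it has no rational root (each ±√202 ± √7 is irrational), and any factorization into two quadratics over Q would force √(1414) ∈ Q (pairing opposite roots) or √202, √7 ∈ Q (other pairings), all impossible. Hence [Q(γ):Q] = 4 = [Q(√202, √7):Q], so Q(γ) = Q(√202, √7).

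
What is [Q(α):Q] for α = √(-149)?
[Q(α):Q] = 2

[Q(α):Q] equals the degree of the minimal polynomial of α. Here α^2 = -149 and x^2 + 149 is irreducible (d = -149 is squarefree, ≠ 1, hence not a square), so deg(m_α) = 2. Thus [Q(α):Q] = 2.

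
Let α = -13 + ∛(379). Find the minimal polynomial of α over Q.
m_α(x) = x^3 + 39x^2 + 507x + 1818

Set β = α + 13 = ∛(379), so β^3 = 379. Then (α + 13)^3 - 379 = 0, i.e. α is a root of g(x) = (x + 13)^3 - 379 = x^3 + 39x^2 + 507x + 1818. Since g(x) = h(x + 13) where h(x) = x^3 - 379, and h is irreducible over Q (because 379 is not a perfect cube, so h has no rational root, and a monic cubic with no rational root is irreducible), g is also irreducible (irreducibility is preserved under the substitution x → x + 13). Hence m_α(x) = x^3 + 39x^2 + 507x + 1818.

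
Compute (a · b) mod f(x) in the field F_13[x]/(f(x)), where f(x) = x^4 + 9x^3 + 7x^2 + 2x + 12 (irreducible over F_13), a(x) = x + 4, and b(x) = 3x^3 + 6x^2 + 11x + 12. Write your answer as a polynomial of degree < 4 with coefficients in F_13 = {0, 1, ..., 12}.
a · b ≡ 4x^3 + x^2 + 11x + 12 (mod f(x))

Multiply in F_13[x]: a(x)·b(x) = (x + 4)·(3x^3 + 6x^2 + 11x + 12) = 3x^4 + 5x^3 + 9x^2 + 4x + 9. This has degree ≥ 4, so divide by f(x) over F_13: 3x^4 + 5x^3 + 9x^2 + 4x + 9 = (3)·(x^4 + 9x^3 + 7x^2 + 2x + 12) + (4x^3 + x^2 + 11x + 12). Hence a·b ≡ 4x^3 + x^2 + 11x + 12 (mod f). (F_13[x]/(f) is a field with 13^4 = 28561 elements since f is irreducible of degree 4.)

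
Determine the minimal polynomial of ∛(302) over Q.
m_α(x) = x^3 - 302

α satisfies α^3 = 302, so x^3 - 302 annihilates α. By the rational root test, a rational root p/q (in lowest terms) of x^3 - 302 would satisfy p^3 = 302 q^3, forcing q = 1 and p^3 = 302; but 302 is not a perfect cube, contradiction. A monic cubic over Q with no rational root is irreducible (any nontrivial factorization would include a linear factor). Hence x^3 - 302 is the minimal polynomial of α, and in particular [Q(α):Q] = 3.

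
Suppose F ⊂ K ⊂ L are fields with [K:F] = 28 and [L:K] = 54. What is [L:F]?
[L:F] = 1512

The tower law says that for any tower of field extensions F ⊂ K ⊂ L with finite degrees, [L:F] = [L:K] · [K:F]. Here this gives [L:F] = 54 · 28 = 1512.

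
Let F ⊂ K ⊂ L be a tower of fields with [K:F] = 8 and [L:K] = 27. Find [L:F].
[L:F] = 216

The tower law says that for any tower of field extensions F ⊂ K ⊂ L with finite degrees, [L:F] = [L:K] · [K:F]. Here this gives [L:F] = 27 · 8 = 216.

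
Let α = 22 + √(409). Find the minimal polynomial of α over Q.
m_α(x) = x^2 - 44x + 75

From α - 22 = √(409), squaring gives (α - 22)^2 = 409, i.e. α^2 - 44α + 484 = 409, so α^2 - 44α + 75 = 0. The discriminant of x^2 - 44x + 75 is (-44)^2 - 4·(75) = 1936 - 300 = 1636, and 4·(409) is not a perfect square in Q since 409 is squarefree and ≠ 1. Hence x^2 - 44x + 75 is irreducible over Q and is the minimal polynomial of α.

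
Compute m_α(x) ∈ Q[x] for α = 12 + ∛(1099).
m_α(x) = x^3 - 36x^2 + 432x - 2827

Set β = α - 12 = ∛(1099), so β^3 = 1099. Then (α - 12)^3 - 1099 = 0, i.e. α is a root of g(x) = (x - 12)^3 - 1099 = x^3 - 36x^2 + 432x - 2827. Since g(x) = h(x - 12) where h(x) = x^3 - 1099, and h is irreducible over Q (because 1099 is not a perfect cube, so h has no rational root, and a monic cubic with no rational root is irreducible), g is also irreducible (irreducibility is preserved under the substitution x → x - 12). Hence m_α(x) = x^3 - 36x^2 + 432x - 2827.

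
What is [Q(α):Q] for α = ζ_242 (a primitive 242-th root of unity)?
[Q(α):Q] = 110

The minimal polynomial of ζ_242 over Q is the 242-th cyclotomic polynomial Φ_242(x), which is irreducible over Q and has degree φ(242) = 110. Hence [Q(α):Q] = φ(242) = 110.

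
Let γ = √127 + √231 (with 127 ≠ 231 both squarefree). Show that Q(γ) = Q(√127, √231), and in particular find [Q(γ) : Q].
[Q(γ) : Q] = 4 (equivalently, Q(γ) = Q(√127, √231))

Obviously Q(γ) ⊆ Q(√127, √231), and [Q(√127, √231):Q] = 4 (since 127, 231 are distinct squarefree integers > 1 with 29337 not a perfect square). To show equality we compute the minimal polynomial of γ. From γ = √127 + √231: γ^2 = 127 + 2√(29337) + 231 = 358 + 2√(29337), so γ^2 - 358 = 2√(29337); squaring, (γ^2 - 358)^2 = 4·29337, i.e. γ^4 - 716γ^2 + 128164 - 117348 = 0, i.e. γ^4 - 716γ^2 + 10816 = 0. So γ is a root of x^4 - 716x^2 + 10816. This polynomial is irreducible over Q: it has no rational root (each ±√127 ± √231 is irrational), and any factorization into two quadratics over Q would force √(29337) ∈ Q (pairing opposite roots) or √127, √231 ∈ Q (other pairings), all impossible. Hence [Q(γ):Q] = 4 = [Q(√127, √231):Q], so Q(γ) = Q(√127, √231).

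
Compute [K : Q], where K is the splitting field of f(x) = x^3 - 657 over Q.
[K : Q] = 6

The roots of x^3 - 657 are ∛657, ω∛657, ω^2∛657 where ω = e^(2πi/3) is a primitive cube root of unity, so K = Q(∛657, ω). Now [Q(∛657):Q] = 3 (since 657 is not a perfect cube, x^3 - 657 is irreducible) and [Q(ω):Q] = 2. Both 2 and 3 divide [K:Q], and [K:Q] ≤ 3·2 = 6, so [K:Q] = 6. (Equivalently: Q(∛657) ⊂ R but ω ∉ R, so [K : Q(∛657)] = 2.)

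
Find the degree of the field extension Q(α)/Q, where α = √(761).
[Q(α):Q] = 2

[Q(α):Q] equals the degree of the minimal polynomial of α. Here α^2 = 761 and x^2 - 761 is irreducible (d = 761 is squarefree, ≠ 1, hence not a square), so deg(m_α) = 2. Thus [Q(α):Q] = 2.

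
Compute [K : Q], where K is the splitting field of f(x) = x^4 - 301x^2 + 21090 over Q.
[K : Q] = 4

Solving the quadratic in x^2: x^2 = (301 ± √(301^2 - 4·21090))/2 = (301 ± √6241)/2 = (301 ± 79)/2, giving x^2 = 190 or x^2 = 111. So f(x) = (x^2 - 190)(x^2 - 111) and the roots of f are ±√190, ±√111. Hence the splitting field is K = Q(√190, √111). Since 190 and 111 are distinct squarefree integers > 1, their product 21090 is not a perfect square, so √111 ∉ Q(√190). By the tower law [K:Q] = [Q(√190,√111):Q(√190)] · [Q(√190):Q] = 2 · 2 = 4.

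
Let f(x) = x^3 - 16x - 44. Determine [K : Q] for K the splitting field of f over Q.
[K : Q] = 6

By the rational root test, any rational root of the monic integer polynomial f(x) = x^3 - 16x - 44 must be an integer dividing the constant term -44, i.e. one of ±{1, 2, 4, 11, 22, 44}. Evaluating: f(1) = -59, f(-1) = -29, f(2) = -68, f(-2) = -20, f(4) = -44, f(-4) = -44, f(11) = 1111, f(-11) = -1199, f(22) = 10252, f(-22) = -10340, f(44) = 84436, f(-44) = -84524; none is 0, so f has no rational root and is therefore irreducible over Q (a cubic with no linear factor over a field is irreducible). For an irreducible cubic, the Galois group is A_3 or S_3 according as the discriminant disc(f) = -4a^3 - 27b^2 = -4·(-16)^3 - 27·(-44)^2 = -35888 is or is not a square in Q. Here disc(f) = -35888 is not a perfect square in Q, so the Galois group of f over Q is not contained in A_3 and must be all of S_3. The splitting field has degree |S_3| = 6 over Q, so [K : Q] = 6.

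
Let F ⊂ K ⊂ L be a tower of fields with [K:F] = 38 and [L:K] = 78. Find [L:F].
[L:F] = 2964

The tower law says that for any tower of field extensions F ⊂ K ⊂ L with finite degrees, [L:F] = [L:K] · [K:F]. Here this gives [L:F] = 78 · 38 = 2964.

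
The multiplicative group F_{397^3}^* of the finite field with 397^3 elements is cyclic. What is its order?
|F_{397^3}^*| = 62570772

F_{397^3} has 397^3 = 62570773 elements; its multiplicative group consists of all nonzero elements, so |F_{397^3}^*| = 62570773 - 1 = 62570772. (It is cyclic since any finite subgroup of the multiplicative group of a field is cyclic.)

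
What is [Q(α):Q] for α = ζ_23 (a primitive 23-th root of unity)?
[Q(α):Q] = 22

The minimal polynomial of ζ_23 over Q is the 23-th cyclotomic polynomial Φ_23(x), which is irreducible over Q and has degree φ(23) = 22. Hence [Q(α):Q] = φ(23) = 22.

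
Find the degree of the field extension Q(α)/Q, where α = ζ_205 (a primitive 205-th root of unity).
[Q(α):Q] = 160

The minimal polynomial of ζ_205 over Q is the 205-th cyclotomic polynomial Φ_205(x), which is irreducible over Q and has degree φ(205) = 160. Hence [Q(α):Q] = φ(205) = 160.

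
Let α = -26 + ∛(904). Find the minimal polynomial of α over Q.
m_α(x) = x^3 + 78x^2 + 2028x + 16672

Set β = α + 26 = ∛(904), so β^3 = 904. Then (α + 26)^3 - 904 = 0, i.e. α is a root of g(x) = (x + 26)^3 - 904 = x^3 + 78x^2 + 2028x + 16672. Since g(x) = h(x + 26) where h(x) = x^3 - 904, and h is irreducible over Q (because 904 is not a perfect cube, so h has no rational root, and a monic cubic with no rational root is irreducible), g is also irreducible (irreducibility is preserved under the substitution x → x + 26). Hence m_α(x) = x^3 + 78x^2 + 2028x + 16672.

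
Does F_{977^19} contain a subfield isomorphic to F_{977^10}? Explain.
No: F_{977^10} is not a subfield of F_{977^19}

F_{p^m} embeds in F_{p^n} iff m | n. Here 10 ∤ 19 (since 19 = 1·10 + 9 with remainder 9 ≠ 0), so F_{977^10} is not a subfield of F_{977^19}. Equivalently: if it were, the tower law would give 10 = [F_{977^10}:F_977] dividing [F_{977^19}:F_977] = 19, contradiction.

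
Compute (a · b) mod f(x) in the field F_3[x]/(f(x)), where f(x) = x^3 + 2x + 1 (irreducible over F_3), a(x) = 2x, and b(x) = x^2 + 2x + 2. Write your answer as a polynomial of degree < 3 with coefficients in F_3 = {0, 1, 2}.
a · b ≡ x^2 + 1 (mod f(x))

Multiply in F_3[x]: a(x)·b(x) = (2x)·(x^2 + 2x + 2) = 2x^3 + x^2 + x. This has degree ≥ 3, so divide by f(x) over F_3: 2x^3 + x^2 + x = (2)·(x^3 + 2x + 1) + (x^2 + 1). Hence a·b ≡ x^2 + 1 (mod f). (F_3[x]/(f) is a field with 3^3 = 27 elements since f is irreducible of degree 3.)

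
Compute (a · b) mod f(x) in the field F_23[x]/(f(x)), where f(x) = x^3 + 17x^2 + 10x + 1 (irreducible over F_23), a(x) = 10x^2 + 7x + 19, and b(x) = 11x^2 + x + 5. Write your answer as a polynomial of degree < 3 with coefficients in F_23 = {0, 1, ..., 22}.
a · b ≡ 14x^2 + 18x + 15 (mod f(x))

Multiply in F_23[x]: a(x)·b(x) = (10x^2 + 7x + 19)·(11x^2 + x + 5) = 18x^4 + 18x^3 + 13x^2 + 8x + 3. This has degree ≥ 3, so divide by f(x) over F_23: 18x^4 + 18x^3 + 13x^2 + 8x + 3 = (18x + 11)·(x^3 + 17x^2 + 10x + 1) + (14x^2 + 18x + 15). Hence a·b ≡ 14x^2 + 18x + 15 (mod f). (F_23[x]/(f) is a field with 23^3 = 12167 elements since f is irreducible of degree 3.)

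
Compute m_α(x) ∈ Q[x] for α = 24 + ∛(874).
m_α(x) = x^3 - 72x^2 + 1728x - 14698

Set β = α - 24 = ∛(874), so β^3 = 874. Then (α - 24)^3 - 874 = 0, i.e. α is a root of g(x) = (x - 24)^3 - 874 = x^3 - 72x^2 + 1728x - 14698. Since g(x) = h(x - 24) where h(x) = x^3 - 874, and h is irreducible over Q (because 874 is not a perfect cube, so h has no rational root, and a monic cubic with no rational root is irreducible), g is also irreducible (irreducibility is preserved under the substitution x → x - 24). Hence m_α(x) = x^3 - 72x^2 + 1728x - 14698.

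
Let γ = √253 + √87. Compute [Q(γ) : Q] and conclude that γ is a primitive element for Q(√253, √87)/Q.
[Q(γ) : Q] = 4 (equivalently, Q(γ) = Q(√253, √87))

Obviously Q(γ) ⊆ Q(√253, √87), and [Q(√253, √87):Q] = 4 (since 253, 87 are distinct squarefree integers > 1 with 22011 not a perfect square). To show equality we compute the minimal polynomial of γ. From γ = √253 + √87: γ^2 = 253 + 2√(22011) + 87 = 340 + 2√(22011), so γ^2 - 340 = 2√(22011); squaring, (γ^2 - 340)^2 = 4·22011, i.e. γ^4 - 680γ^2 + 115600 - 88044 = 0, i.e. γ^4 - 680γ^2 + 27556 = 0. So γ is a root of x^4 - 680x^2 + 27556. This polynomial is irreducible over Q: it has no rational root (each ±√253 ± √87 is irrational), and any factorization into two quadratics over Q would force √(22011) ∈ Q (pairing opposite roots) or √253, √87 ∈ Q (other pairings), all impossible. Hence [Q(γ):Q] = 4 = [Q(√253, √87):Q], so Q(γ) = Q(√253, √87).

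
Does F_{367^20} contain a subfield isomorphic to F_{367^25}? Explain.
No: F_{367^25} is not a subfield of F_{367^20}

F_{p^m} embeds in F_{p^n} iff m | n. Here 25 ∤ 20 (since 20 = 0·25 + 20 with remainder 20 ≠ 0), so F_{367^25} is not a subfield of F_{367^20}. Equivalently: if it were, the tower law would give 25 = [F_{367^25}:F_367] dividing [F_{367^20}:F_367] = 20, contradiction.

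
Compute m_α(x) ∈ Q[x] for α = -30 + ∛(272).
m_α(x) = x^3 + 90x^2 + 2700x + 26728

Set β = α + 30 = ∛(272), so β^3 = 272. Then (α + 30)^3 - 272 = 0, i.e. α is a root of g(x) = (x + 30)^3 - 272 = x^3 + 90x^2 + 2700x + 26728. Since g(x) = h(x + 30) where h(x) = x^3 - 272, and h is irreducible over Q (because 272 is not a perfect cube, so h has no rational root, and a monic cubic with no rational root is irreducible), g is also irreducible (irreducibility is preserved under the substitution x → x + 30). Hence m_α(x) = x^3 + 90x^2 + 2700x + 26728.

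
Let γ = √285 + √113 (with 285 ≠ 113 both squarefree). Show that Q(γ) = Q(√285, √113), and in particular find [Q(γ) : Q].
[Q(γ) : Q] = 4 (equivalently, Q(γ) = Q(√285, √113))

Obviously Q(γ) ⊆ Q(√285, √113), and [Q(√285, √113):Q] = 4 (since 285, 113 are distinct squarefree integers > 1 with 32205 not a perfect square). To show equality we compute the minimal polynomial of γ. From γ = √285 + √113: γ^2 = 285 + 2√(32205) + 113 = 398 + 2√(32205), so γ^2 - 398 = 2√(32205); squaring, (γ^2 - 398)^2 = 4·32205, i.e. γ^4 - 796γ^2 + 158404 - 128820 = 0, i.e. γ^4 - 796γ^2 + 29584 = 0. So γ is a root of x^4 - 796x^2 + 29584. This polynomial is irreducible over Q: it has no rational root (each ±√285 ± √113 is irrational), and any factorization into two quadratics over Q would force √(32205) ∈ Q (pairing opposite roots) or √285, √113 ∈ Q (other pairings), all impossible. Hence [Q(γ):Q] = 4 = [Q(√285, √113):Q], so Q(γ) = Q(√285, √113).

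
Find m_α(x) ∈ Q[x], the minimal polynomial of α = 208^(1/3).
m_α(x) = x^3 - 208

α satisfies α^3 = 208, so x^3 - 208 annihilates α. By the rational root test, a rational root p/q (in lowest terms) of x^3 - 208 would satisfy p^3 = 208 q^3, forcing q = 1 and p^3 = 208; but 208 is not a perfect cube, contradiction. A monic cubic over Q with no rational root is irreducible (any nontrivial factorization would include a linear factor). Hence x^3 - 208 is the minimal polynomial of α, and in particular [Q(α):Q] = 3.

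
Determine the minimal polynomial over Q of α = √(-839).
m_α(x) = x^2 + 839

α satisfies α^2 + 839 = 0, so x^2 + 839 annihilates α. Since d = -839 is squarefree and ≠ 1, it is not a perfect square in Q, so x^2 + 839 has no rational root and is therefore irreducible over Q (a degree-2 polynomial over a field is irreducible iff it has no root). Hence m_α(x) = x^2 + 839.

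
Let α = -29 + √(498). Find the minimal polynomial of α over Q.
m_α(x) = x^2 + 58x + 343

From α + 29 = √(498), squaring gives (α + 29)^2 = 498, i.e. α^2 + 58α + 841 = 498, so α^2 + 58α + 343 = 0. The discriminant of x^2 + 58x + 343 is (58)^2 - 4·(343) = 3364 - 1372 = 1992, and 4·(498) is not a perfect square in Q since 498 is squarefree and ≠ 1. Hence x^2 + 58x + 343 is irreducible over Q and is the minimal polynomial of α.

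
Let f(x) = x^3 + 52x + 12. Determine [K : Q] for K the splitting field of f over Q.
[K : Q] = 6

By the rational root test, any rational root of the monic integer polynomial f(x) = x^3 + 52x + 12 must be an integer dividing the constant term 12, i.e. one of ±{1, 2, 3, 4, 6, 12}. Evaluating: f(1) = 65, f(-1) = -41, f(2) = 124, f(-2) = -100, f(3) = 195, f(-3) = -171, f(4) = 284, f(-4) = -260, f(6) = 540, f(-6) = -516, f(12) = 2364, f(-12) = -2340; none is 0, so f has no rational root and is therefore irreducible over Q (a cubic with no linear factor over a field is irreducible). For an irreducible cubic, the Galois group is A_3 or S_3 according as the discriminant disc(f) = -4a^3 - 27b^2 = -4·(52)^3 - 27·(12)^2 = -566320 is or is not a square in Q. Here disc(f) = -566320 is not a perfect square in Q, so the Galois group of f over Q is not contained in A_3 and must be all of S_3. The splitting field has degree |S_3| = 6 over Q, so [K : Q] = 6.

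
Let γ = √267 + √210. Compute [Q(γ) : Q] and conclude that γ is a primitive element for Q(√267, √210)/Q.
[Q(γ) : Q] = 4 (equivalently, Q(γ) = Q(√267, √210))

Obviously Q(γ) ⊆ Q(√267, √210), and [Q(√267, √210):Q] = 4 (since 267, 210 are distinct squarefree integers > 1 with 56070 not a perfect square). To show equality we compute the minimal polynomial of γ. From γ = √267 + √210: γ^2 = 267 + 2√(56070) + 210 = 477 + 2√(56070), so γ^2 - 477 = 2√(56070); squaring, (γ^2 - 477)^2 = 4·56070, i.e. γ^4 - 954γ^2 + 227529 - 224280 = 0, i.e. γ^4 - 954γ^2 + 3249 = 0. So γ is a root of x^4 - 954x^2 + 3249. This polynomial is irreducible over Q: it has no rational root (each ±√267 ± √210 is irrational), and any factorization into two quadratics over Q would force √(56070) ∈ Q (pairing opposite roots) or √267, √210 ∈ Q (other pairings), all impossible. Hence [Q(γ):Q] = 4 = [Q(√267, √210):Q], so Q(γ) = Q(√267, √210).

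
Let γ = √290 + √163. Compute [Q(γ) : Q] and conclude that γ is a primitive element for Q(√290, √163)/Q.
[Q(γ) : Q] = 4 (equivalently, Q(γ) = Q(√290, √163))

Obviously Q(γ) ⊆ Q(√290, √163), and [Q(√290, √163):Q] = 4 (since 290, 163 are distinct squarefree integers > 1 with 47270 not a perfect square). To show equality we compute the minimal polynomial of γ. From γ = √290 + √163: γ^2 = 290 + 2√(47270) + 163 = 453 + 2√(47270), so γ^2 - 453 = 2√(47270); squaring, (γ^2 - 453)^2 = 4·47270, i.e. γ^4 - 906γ^2 + 205209 - 189080 = 0, i.e. γ^4 - 906γ^2 + 16129 = 0. So γ is a root of x^4 - 906x^2 + 16129. This polynomial is irreducible over Q: it has no rational root (each ±√290 ± √163 is irrational), and any factorization into two quadratics over Q would force √(47270) ∈ Q (pairing opposite roots) or √290, √163 ∈ Q (other pairings), all impossible. Hence [Q(γ):Q] = 4 = [Q(√290, √163):Q], so Q(γ) = Q(√290, √163).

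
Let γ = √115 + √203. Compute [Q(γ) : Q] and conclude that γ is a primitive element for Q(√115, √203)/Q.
[Q(γ) : Q] = 4 (equivalently, Q(γ) = Q(√115, √203))

Obviously Q(γ) ⊆ Q(√115, √203), and [Q(√115, √203):Q] = 4 (since 115, 203 are distinct squarefree integers > 1 with 23345 not a perfect square). To show equality we compute the minimal polynomial of γ. From γ = √115 + √203: γ^2 = 115 + 2√(23345) + 203 = 318 + 2√(23345), so γ^2 - 318 = 2√(23345); squaring, (γ^2 - 318)^2 = 4·23345, i.e. γ^4 - 636γ^2 + 101124 - 93380 = 0, i.e. γ^4 - 636γ^2 + 7744 = 0. So γ is a root of x^4 - 636x^2 + 7744. This polynomial is irreducible over Q: it has no rational root (each ±√115 ± √203 is irrational), and any factorization into two quadratics over Q would force √(23345) ∈ Q (pairing opposite roots) or √115, √203 ∈ Q (other pairings), all impossible. Hence [Q(γ):Q] = 4 = [Q(√115, √203):Q], so Q(γ) = Q(√115, √203).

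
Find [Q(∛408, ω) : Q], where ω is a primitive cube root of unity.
[Q(∛408, ω) : Q] = 6

[Q(∛408):Q] = 3 (min poly x^3 - 408, irreducible since 408 is not a perfect cube). [Q(ω):Q] = 2 (min poly x^2 + x + 1). Since Q(∛408) ⊂ R and ω ∉ R, we have ω ∉ Q(∛408), so x^2 + x + 1 remains irreducible over Q(∛408) and [Q(∛408, ω) : Q(∛408)] = 2. By the tower law, [Q(∛408, ω) : Q] = 3 · 2 = 6. (In fact Q(∛408, ω) is the splitting field of x^3 - 408 over Q.)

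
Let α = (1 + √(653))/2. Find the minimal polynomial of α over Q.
m_α(x) = x^2 - x - 163

From 2α - 1 = √(653), squaring gives (2α - 1)^2 = 653, i.e. 4α^2 - 4α + 1 = 653, so α^2 - α + (1 - 653)/4 = 0. Since 653 ≡ 1 (mod 4), (1 - 653)/4 = -163 ∈ Z. The polynomial x^2 - x - 163 has discriminant 1 - 4·(-163) = 653, which is not a perfect square in Q (d = 653 is squarefree and ≠ 1), so x^2 - x - 163 is irreducible over Q. It is the minimal polynomial of α.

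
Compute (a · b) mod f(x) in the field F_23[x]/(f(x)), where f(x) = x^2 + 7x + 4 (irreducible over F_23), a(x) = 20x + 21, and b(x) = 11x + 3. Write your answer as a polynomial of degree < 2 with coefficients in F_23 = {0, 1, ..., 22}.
a · b ≡ 16x + 11 (mod f(x))

Multiply in F_23[x]: a(x)·b(x) = (20x + 21)·(11x + 3) = 13x^2 + 15x + 17. This has degree ≥ 2, so divide by f(x) over F_23: 13x^2 + 15x + 17 = (13)·(x^2 + 7x + 4) + (16x + 11). Hence a·b ≡ 16x + 11 (mod f). (F_23[x]/(f) is a field with 23^2 = 529 elements since f is irreducible of degree 2.)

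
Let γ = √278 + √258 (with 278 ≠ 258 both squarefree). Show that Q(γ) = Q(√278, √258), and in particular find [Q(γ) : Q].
[Q(γ) : Q] = 4 (equivalently, Q(γ) = Q(√278, √258))

Obviously Q(γ) ⊆ Q(√278, √258), and [Q(√278, √258):Q] = 4 (since 278, 258 are distinct squarefree integers > 1 with 71724 not a perfect square). To show equality we compute the minimal polynomial of γ. From γ = √278 + √258: γ^2 = 278 + 2√(71724) + 258 = 536 + 2√(71724), so γ^2 - 536 = 2√(71724); squaring, (γ^2 - 536)^2 = 4·71724, i.e. γ^4 - 1072γ^2 + 287296 - 286896 = 0, i.e. γ^4 - 1072γ^2 + 400 = 0. So γ is a root of x^4 - 1072x^2 + 400. This polynomial is irreducible over Q: it has no rational root (each ±√278 ± √258 is irrational), and any factorization into two quadratics over Q would force √(71724) ∈ Q (pairing opposite roots) or √278, √258 ∈ Q (other pairings), all impossible. Hence [Q(γ):Q] = 4 = [Q(√278, √258):Q], so Q(γ) = Q(√278, √258).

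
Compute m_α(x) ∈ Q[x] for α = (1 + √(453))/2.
m_α(x) = x^2 - x - 113

From 2α - 1 = √(453), squaring gives (2α - 1)^2 = 453, i.e. 4α^2 - 4α + 1 = 453, so α^2 - α + (1 - 453)/4 = 0. Since 453 ≡ 1 (mod 4), (1 - 453)/4 = -113 ∈ Z. The polynomial x^2 - x - 113 has discriminant 1 - 4·(-113) = 453, which is not a perfect square in Q (d = 453 is squarefree and ≠ 1), so x^2 - x - 113 is irreducible over Q. It is the minimal polynomial of α.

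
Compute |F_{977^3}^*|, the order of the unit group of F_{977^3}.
|F_{977^3}^*| = 932574832

F_{977^3} has 977^3 = 932574833 elements; its multiplicative group consists of all nonzero elements, so |F_{977^3}^*| = 932574833 - 1 = 932574832. (It is cyclic since any finite subgroup of the multiplicative group of a field is cyclic.)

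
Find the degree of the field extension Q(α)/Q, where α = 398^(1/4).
[Q(α):Q] = 4

α is a root of x^4 - 398. By Eisenstein's criterion at the prime p = 2 (which divides the constant term 398 but p^2 = 4 does not, since 398 is squarefree), x^4 - 398 is irreducible over Q. Hence [Q(α):Q] = 4.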